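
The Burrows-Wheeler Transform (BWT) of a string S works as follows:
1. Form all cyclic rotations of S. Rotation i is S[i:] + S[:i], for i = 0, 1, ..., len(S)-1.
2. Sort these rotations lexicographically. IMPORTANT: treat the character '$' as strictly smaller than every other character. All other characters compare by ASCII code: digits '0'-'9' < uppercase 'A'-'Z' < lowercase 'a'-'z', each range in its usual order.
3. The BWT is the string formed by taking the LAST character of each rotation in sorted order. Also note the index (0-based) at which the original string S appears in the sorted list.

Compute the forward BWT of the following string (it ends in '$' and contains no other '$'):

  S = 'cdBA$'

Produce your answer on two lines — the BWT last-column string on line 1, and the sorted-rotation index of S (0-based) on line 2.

Answer: ABd$c
3

Derivation:
All 5 rotations (rotation i = S[i:]+S[:i]):
  rot[0] = cdBA$
  rot[1] = dBA$c
  rot[2] = BA$cd
  rot[3] = A$cdB
  rot[4] = $cdBA
Sorted (with $ < everything):
  sorted[0] = $cdBA  (last char: 'A')
  sorted[1] = A$cdB  (last char: 'B')
  sorted[2] = BA$cd  (last char: 'd')
  sorted[3] = cdBA$  (last char: '$')
  sorted[4] = dBA$c  (last char: 'c')
Last column: ABd$c
Original string S is at sorted index 3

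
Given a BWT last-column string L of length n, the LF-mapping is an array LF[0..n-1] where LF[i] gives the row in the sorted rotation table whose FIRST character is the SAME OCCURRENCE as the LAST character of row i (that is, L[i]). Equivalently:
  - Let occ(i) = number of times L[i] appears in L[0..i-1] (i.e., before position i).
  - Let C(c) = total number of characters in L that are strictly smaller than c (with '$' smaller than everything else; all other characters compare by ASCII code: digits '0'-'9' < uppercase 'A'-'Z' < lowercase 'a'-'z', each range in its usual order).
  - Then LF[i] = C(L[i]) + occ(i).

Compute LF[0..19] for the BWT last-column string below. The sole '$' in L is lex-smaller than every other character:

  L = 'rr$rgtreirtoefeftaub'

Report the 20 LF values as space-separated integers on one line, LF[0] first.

Answer: 11 12 0 13 8 16 14 3 9 15 17 10 4 6 5 7 18 1 19 2

Derivation:
Char counts: '$':1, 'a':1, 'b':1, 'e':3, 'f':2, 'g':1, 'i':1, 'o':1, 'r':5, 't':3, 'u':1
C (first-col start): C('$')=0, C('a')=1, C('b')=2, C('e')=3, C('f')=6, C('g')=8, C('i')=9, C('o')=10, C('r')=11, C('t')=16, C('u')=19
L[0]='r': occ=0, LF[0]=C('r')+0=11+0=11
L[1]='r': occ=1, LF[1]=C('r')+1=11+1=12
L[2]='$': occ=0, LF[2]=C('$')+0=0+0=0
L[3]='r': occ=2, LF[3]=C('r')+2=11+2=13
L[4]='g': occ=0, LF[4]=C('g')+0=8+0=8
L[5]='t': occ=0, LF[5]=C('t')+0=16+0=16
L[6]='r': occ=3, LF[6]=C('r')+3=11+3=14
L[7]='e': occ=0, LF[7]=C('e')+0=3+0=3
L[8]='i': occ=0, LF[8]=C('i')+0=9+0=9
L[9]='r': occ=4, LF[9]=C('r')+4=11+4=15
L[10]='t': occ=1, LF[10]=C('t')+1=16+1=17
L[11]='o': occ=0, LF[11]=C('o')+0=10+0=10
L[12]='e': occ=1, LF[12]=C('e')+1=3+1=4
L[13]='f': occ=0, LF[13]=C('f')+0=6+0=6
L[14]='e': occ=2, LF[14]=C('e')+2=3+2=5
L[15]='f': occ=1, LF[15]=C('f')+1=6+1=7
L[16]='t': occ=2, LF[16]=C('t')+2=16+2=18
L[17]='a': occ=0, LF[17]=C('a')+0=1+0=1
L[18]='u': occ=0, LF[18]=C('u')+0=19+0=19
L[19]='b': occ=0, LF[19]=C('b')+0=2+0=2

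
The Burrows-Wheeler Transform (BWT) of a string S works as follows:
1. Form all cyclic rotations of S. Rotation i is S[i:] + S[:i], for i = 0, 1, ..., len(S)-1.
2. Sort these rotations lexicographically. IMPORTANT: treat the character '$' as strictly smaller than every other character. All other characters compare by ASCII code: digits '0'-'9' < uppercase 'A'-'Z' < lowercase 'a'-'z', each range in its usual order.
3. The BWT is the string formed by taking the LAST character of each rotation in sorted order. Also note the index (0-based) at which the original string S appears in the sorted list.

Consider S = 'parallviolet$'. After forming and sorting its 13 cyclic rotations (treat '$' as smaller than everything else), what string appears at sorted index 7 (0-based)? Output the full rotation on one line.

Answer: lviolet$paral

Derivation:
All 13 rotations (rotation i = S[i:]+S[:i]):
  rot[0] = parallviolet$
  rot[1] = arallviolet$p
  rot[2] = rallviolet$pa
  rot[3] = allviolet$par
  rot[4] = llviolet$para
  rot[5] = lviolet$paral
  rot[6] = violet$parall
  rot[7] = iolet$parallv
  rot[8] = olet$parallvi
  rot[9] = let$parallvio
  rot[10] = et$parallviol
  rot[11] = t$parallviole
  rot[12] = $parallviolet
Sorted (with $ < everything):
  sorted[0] = $parallviolet
  sorted[1] = allviolet$par
  sorted[2] = arallviolet$p
  sorted[3] = et$parallviol
  sorted[4] = iolet$parallv
  sorted[5] = let$parallvio
  sorted[6] = llviolet$para
  sorted[7] = lviolet$paral
  sorted[8] = olet$parallvi
  sorted[9] = parallviolet$
  sorted[10] = rallviolet$pa
  sorted[11] = t$parallviole
  sorted[12] = violet$parall
sorted[7] = lviolet$paral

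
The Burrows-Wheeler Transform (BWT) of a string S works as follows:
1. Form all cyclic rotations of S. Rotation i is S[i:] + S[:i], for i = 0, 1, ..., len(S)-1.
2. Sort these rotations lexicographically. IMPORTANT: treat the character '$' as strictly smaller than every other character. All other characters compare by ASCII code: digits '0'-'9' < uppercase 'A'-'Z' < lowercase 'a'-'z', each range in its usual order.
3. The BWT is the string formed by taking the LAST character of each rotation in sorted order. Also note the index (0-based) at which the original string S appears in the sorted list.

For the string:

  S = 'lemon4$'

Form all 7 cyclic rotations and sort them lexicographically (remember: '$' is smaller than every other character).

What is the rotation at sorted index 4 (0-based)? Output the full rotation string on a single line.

All 7 rotations (rotation i = S[i:]+S[:i]):
  rot[0] = lemon4$
  rot[1] = emon4$l
  rot[2] = mon4$le
  rot[3] = on4$lem
  rot[4] = n4$lemo
  rot[5] = 4$lemon
  rot[6] = $lemon4
Sorted (with $ < everything):
  sorted[0] = $lemon4
  sorted[1] = 4$lemon
  sorted[2] = emon4$l
  sorted[3] = lemon4$
  sorted[4] = mon4$le
  sorted[5] = n4$lemo
  sorted[6] = on4$lem
sorted[4] = mon4$le

Answer: mon4$le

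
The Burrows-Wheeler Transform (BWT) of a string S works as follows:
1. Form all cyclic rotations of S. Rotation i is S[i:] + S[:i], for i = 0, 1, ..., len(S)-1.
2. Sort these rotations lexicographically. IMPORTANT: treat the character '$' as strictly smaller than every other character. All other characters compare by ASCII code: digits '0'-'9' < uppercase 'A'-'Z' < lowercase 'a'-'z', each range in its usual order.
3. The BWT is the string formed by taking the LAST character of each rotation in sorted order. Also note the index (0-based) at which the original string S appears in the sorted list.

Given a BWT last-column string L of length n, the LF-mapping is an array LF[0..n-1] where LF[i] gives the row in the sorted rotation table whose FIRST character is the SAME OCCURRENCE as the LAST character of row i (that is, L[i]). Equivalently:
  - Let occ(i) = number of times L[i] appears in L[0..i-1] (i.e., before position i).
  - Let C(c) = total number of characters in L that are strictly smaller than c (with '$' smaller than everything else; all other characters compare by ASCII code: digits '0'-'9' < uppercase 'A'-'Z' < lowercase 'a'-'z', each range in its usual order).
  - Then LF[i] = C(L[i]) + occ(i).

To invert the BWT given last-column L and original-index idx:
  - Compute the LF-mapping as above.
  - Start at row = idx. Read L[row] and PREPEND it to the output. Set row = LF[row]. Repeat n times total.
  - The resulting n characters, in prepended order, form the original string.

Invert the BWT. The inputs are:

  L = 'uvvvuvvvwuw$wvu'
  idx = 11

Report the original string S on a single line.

LF mapping: 1 5 6 7 2 8 9 10 12 3 13 0 14 11 4
Walk LF starting at row 11, prepending L[row]:
  step 1: row=11, L[11]='$', prepend. Next row=LF[11]=0
  step 2: row=0, L[0]='u', prepend. Next row=LF[0]=1
  step 3: row=1, L[1]='v', prepend. Next row=LF[1]=5
  step 4: row=5, L[5]='v', prepend. Next row=LF[5]=8
  step 5: row=8, L[8]='w', prepend. Next row=LF[8]=12
  step 6: row=12, L[12]='w', prepend. Next row=LF[12]=14
  step 7: row=14, L[14]='u', prepend. Next row=LF[14]=4
  step 8: row=4, L[4]='u', prepend. Next row=LF[4]=2
  step 9: row=2, L[2]='v', prepend. Next row=LF[2]=6
  step 10: row=6, L[6]='v', prepend. Next row=LF[6]=9
  step 11: row=9, L[9]='u', prepend. Next row=LF[9]=3
  step 12: row=3, L[3]='v', prepend. Next row=LF[3]=7
  step 13: row=7, L[7]='v', prepend. Next row=LF[7]=10
  step 14: row=10, L[10]='w', prepend. Next row=LF[10]=13
  step 15: row=13, L[13]='v', prepend. Next row=LF[13]=11
Reversed output: vwvvuvvuuwwvvu$

Answer: vwvvuvvuuwwvvu$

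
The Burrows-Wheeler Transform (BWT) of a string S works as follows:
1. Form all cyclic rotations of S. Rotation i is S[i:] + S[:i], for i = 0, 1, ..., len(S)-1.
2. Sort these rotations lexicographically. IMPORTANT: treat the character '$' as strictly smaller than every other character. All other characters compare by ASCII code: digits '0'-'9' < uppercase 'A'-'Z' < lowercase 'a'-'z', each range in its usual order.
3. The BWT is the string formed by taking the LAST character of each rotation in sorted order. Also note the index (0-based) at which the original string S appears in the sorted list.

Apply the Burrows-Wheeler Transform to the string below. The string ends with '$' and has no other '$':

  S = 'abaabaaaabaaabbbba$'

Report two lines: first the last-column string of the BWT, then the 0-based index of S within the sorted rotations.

All 19 rotations (rotation i = S[i:]+S[:i]):
  rot[0] = abaabaaaabaaabbbba$
  rot[1] = baabaaaabaaabbbba$a
  rot[2] = aabaaaabaaabbbba$ab
  rot[3] = abaaaabaaabbbba$aba
  rot[4] = baaaabaaabbbba$abaa
  rot[5] = aaaabaaabbbba$abaab
  rot[6] = aaabaaabbbba$abaaba
  rot[7] = aabaaabbbba$abaabaa
  rot[8] = abaaabbbba$abaabaaa
  rot[9] = baaabbbba$abaabaaaa
  rot[10] = aaabbbba$abaabaaaab
  rot[11] = aabbbba$abaabaaaaba
  rot[12] = abbbba$abaabaaaabaa
  rot[13] = bbbba$abaabaaaabaaa
  rot[14] = bbba$abaabaaaabaaab
  rot[15] = bba$abaabaaaabaaabb
  rot[16] = ba$abaabaaaabaaabbb
  rot[17] = a$abaabaaaabaaabbbb
  rot[18] = $abaabaaaabaaabbbba
Sorted (with $ < everything):
  sorted[0] = $abaabaaaabaaabbbba  (last char: 'a')
  sorted[1] = a$abaabaaaabaaabbbb  (last char: 'b')
  sorted[2] = aaaabaaabbbba$abaab  (last char: 'b')
  sorted[3] = aaabaaabbbba$abaaba  (last char: 'a')
  sorted[4] = aaabbbba$abaabaaaab  (last char: 'b')
  sorted[5] = aabaaaabaaabbbba$ab  (last char: 'b')
  sorted[6] = aabaaabbbba$abaabaa  (last char: 'a')
  sorted[7] = aabbbba$abaabaaaaba  (last char: 'a')
  sorted[8] = abaaaabaaabbbba$aba  (last char: 'a')
  sorted[9] = abaaabbbba$abaabaaa  (last char: 'a')
  sorted[10] = abaabaaaabaaabbbba$  (last char: '$')
  sorted[11] = abbbba$abaabaaaabaa  (last char: 'a')
  sorted[12] = ba$abaabaaaabaaabbb  (last char: 'b')
  sorted[13] = baaaabaaabbbba$abaa  (last char: 'a')
  sorted[14] = baaabbbba$abaabaaaa  (last char: 'a')
  sorted[15] = baabaaaabaaabbbba$a  (last char: 'a')
  sorted[16] = bba$abaabaaaabaaabb  (last char: 'b')
  sorted[17] = bbba$abaabaaaabaaab  (last char: 'b')
  sorted[18] = bbbba$abaabaaaabaaa  (last char: 'a')
Last column: abbabbaaaa$abaaabba
Original string S is at sorted index 10

Answer: abbabbaaaa$abaaabba
10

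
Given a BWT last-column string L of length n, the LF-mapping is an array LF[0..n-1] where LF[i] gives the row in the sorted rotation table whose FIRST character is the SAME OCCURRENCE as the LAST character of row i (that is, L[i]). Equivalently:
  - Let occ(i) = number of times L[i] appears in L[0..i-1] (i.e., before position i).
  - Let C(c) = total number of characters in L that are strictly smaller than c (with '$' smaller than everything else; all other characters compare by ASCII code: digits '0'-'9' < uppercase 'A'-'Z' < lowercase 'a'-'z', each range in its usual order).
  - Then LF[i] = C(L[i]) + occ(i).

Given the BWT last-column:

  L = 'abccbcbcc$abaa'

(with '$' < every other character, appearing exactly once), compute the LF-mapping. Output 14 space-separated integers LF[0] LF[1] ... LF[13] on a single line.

Answer: 1 5 9 10 6 11 7 12 13 0 2 8 3 4

Derivation:
Char counts: '$':1, 'a':4, 'b':4, 'c':5
C (first-col start): C('$')=0, C('a')=1, C('b')=5, C('c')=9
L[0]='a': occ=0, LF[0]=C('a')+0=1+0=1
L[1]='b': occ=0, LF[1]=C('b')+0=5+0=5
L[2]='c': occ=0, LF[2]=C('c')+0=9+0=9
L[3]='c': occ=1, LF[3]=C('c')+1=9+1=10
L[4]='b': occ=1, LF[4]=C('b')+1=5+1=6
L[5]='c': occ=2, LF[5]=C('c')+2=9+2=11
L[6]='b': occ=2, LF[6]=C('b')+2=5+2=7
L[7]='c': occ=3, LF[7]=C('c')+3=9+3=12
L[8]='c': occ=4, LF[8]=C('c')+4=9+4=13
L[9]='$': occ=0, LF[9]=C('$')+0=0+0=0
L[10]='a': occ=1, LF[10]=C('a')+1=1+1=2
L[11]='b': occ=3, LF[11]=C('b')+3=5+3=8
L[12]='a': occ=2, LF[12]=C('a')+2=1+2=3
L[13]='a': occ=3, LF[13]=C('a')+3=1+3=4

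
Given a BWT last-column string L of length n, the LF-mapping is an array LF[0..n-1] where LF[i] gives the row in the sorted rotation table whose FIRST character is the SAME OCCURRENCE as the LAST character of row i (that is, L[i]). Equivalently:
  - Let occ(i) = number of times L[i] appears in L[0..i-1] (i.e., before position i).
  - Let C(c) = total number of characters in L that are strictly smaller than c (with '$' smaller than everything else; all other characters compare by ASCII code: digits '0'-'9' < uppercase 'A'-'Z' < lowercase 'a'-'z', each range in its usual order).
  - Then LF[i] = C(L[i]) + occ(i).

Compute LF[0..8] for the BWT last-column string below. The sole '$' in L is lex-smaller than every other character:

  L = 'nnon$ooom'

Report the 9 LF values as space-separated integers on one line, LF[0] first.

Answer: 2 3 5 4 0 6 7 8 1

Derivation:
Char counts: '$':1, 'm':1, 'n':3, 'o':4
C (first-col start): C('$')=0, C('m')=1, C('n')=2, C('o')=5
L[0]='n': occ=0, LF[0]=C('n')+0=2+0=2
L[1]='n': occ=1, LF[1]=C('n')+1=2+1=3
L[2]='o': occ=0, LF[2]=C('o')+0=5+0=5
L[3]='n': occ=2, LF[3]=C('n')+2=2+2=4
L[4]='$': occ=0, LF[4]=C('$')+0=0+0=0
L[5]='o': occ=1, LF[5]=C('o')+1=5+1=6
L[6]='o': occ=2, LF[6]=C('o')+2=5+2=7
L[7]='o': occ=3, LF[7]=C('o')+3=5+3=8
L[8]='m': occ=0, LF[8]=C('m')+0=1+0=1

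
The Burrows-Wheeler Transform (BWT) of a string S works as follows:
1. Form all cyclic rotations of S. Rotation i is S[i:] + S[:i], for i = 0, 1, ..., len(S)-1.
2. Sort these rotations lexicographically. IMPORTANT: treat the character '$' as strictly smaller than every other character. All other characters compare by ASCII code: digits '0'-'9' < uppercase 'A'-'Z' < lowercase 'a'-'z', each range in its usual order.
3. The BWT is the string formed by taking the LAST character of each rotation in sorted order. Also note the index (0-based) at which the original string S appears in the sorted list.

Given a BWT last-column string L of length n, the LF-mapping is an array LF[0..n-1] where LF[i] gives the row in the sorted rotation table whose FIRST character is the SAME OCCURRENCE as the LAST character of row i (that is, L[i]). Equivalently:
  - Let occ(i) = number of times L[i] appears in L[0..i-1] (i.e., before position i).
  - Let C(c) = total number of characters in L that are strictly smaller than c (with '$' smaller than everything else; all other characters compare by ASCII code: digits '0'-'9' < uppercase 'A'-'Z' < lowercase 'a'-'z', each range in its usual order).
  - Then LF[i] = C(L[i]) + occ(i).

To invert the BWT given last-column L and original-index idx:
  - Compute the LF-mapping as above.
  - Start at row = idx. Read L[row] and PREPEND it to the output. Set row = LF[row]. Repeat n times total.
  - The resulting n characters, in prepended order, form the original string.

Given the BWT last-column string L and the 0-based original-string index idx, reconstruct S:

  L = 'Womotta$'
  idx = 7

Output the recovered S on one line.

Answer: tomatoW$

Derivation:
LF mapping: 1 4 3 5 6 7 2 0
Walk LF starting at row 7, prepending L[row]:
  step 1: row=7, L[7]='$', prepend. Next row=LF[7]=0
  step 2: row=0, L[0]='W', prepend. Next row=LF[0]=1
  step 3: row=1, L[1]='o', prepend. Next row=LF[1]=4
  step 4: row=4, L[4]='t', prepend. Next row=LF[4]=6
  step 5: row=6, L[6]='a', prepend. Next row=LF[6]=2
  step 6: row=2, L[2]='m', prepend. Next row=LF[2]=3
  step 7: row=3, L[3]='o', prepend. Next row=LF[3]=5
  step 8: row=5, L[5]='t', prepend. Next row=LF[5]=7
Reversed output: tomatoW$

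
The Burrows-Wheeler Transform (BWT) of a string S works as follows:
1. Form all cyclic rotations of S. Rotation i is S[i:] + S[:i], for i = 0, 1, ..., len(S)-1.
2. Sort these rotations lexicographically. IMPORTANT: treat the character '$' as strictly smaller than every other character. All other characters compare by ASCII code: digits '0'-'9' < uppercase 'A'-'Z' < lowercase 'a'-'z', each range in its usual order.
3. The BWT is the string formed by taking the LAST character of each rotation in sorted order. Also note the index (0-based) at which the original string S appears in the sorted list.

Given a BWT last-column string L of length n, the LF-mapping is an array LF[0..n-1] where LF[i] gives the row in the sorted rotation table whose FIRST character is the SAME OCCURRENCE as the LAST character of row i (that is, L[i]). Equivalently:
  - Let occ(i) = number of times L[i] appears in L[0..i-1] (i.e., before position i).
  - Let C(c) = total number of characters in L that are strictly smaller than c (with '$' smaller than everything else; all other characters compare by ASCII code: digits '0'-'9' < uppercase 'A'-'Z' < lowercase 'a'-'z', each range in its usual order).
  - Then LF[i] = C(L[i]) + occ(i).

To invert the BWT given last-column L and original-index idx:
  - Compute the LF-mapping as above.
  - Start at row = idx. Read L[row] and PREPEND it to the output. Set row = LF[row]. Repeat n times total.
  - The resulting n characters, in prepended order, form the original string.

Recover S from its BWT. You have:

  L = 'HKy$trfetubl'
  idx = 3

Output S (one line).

Answer: butterflyKH$

Derivation:
LF mapping: 1 2 11 0 8 7 5 4 9 10 3 6
Walk LF starting at row 3, prepending L[row]:
  step 1: row=3, L[3]='$', prepend. Next row=LF[3]=0
  step 2: row=0, L[0]='H', prepend. Next row=LF[0]=1
  step 3: row=1, L[1]='K', prepend. Next row=LF[1]=2
  step 4: row=2, L[2]='y', prepend. Next row=LF[2]=11
  step 5: row=11, L[11]='l', prepend. Next row=LF[11]=6
  step 6: row=6, L[6]='f', prepend. Next row=LF[6]=5
  step 7: row=5, L[5]='r', prepend. Next row=LF[5]=7
  step 8: row=7, L[7]='e', prepend. Next row=LF[7]=4
  step 9: row=4, L[4]='t', prepend. Next row=LF[4]=8
  step 10: row=8, L[8]='t', prepend. Next row=LF[8]=9
  step 11: row=9, L[9]='u', prepend. Next row=LF[9]=10
  step 12: row=10, L[10]='b', prepend. Next row=LF[10]=3
Reversed output: butterflyKH$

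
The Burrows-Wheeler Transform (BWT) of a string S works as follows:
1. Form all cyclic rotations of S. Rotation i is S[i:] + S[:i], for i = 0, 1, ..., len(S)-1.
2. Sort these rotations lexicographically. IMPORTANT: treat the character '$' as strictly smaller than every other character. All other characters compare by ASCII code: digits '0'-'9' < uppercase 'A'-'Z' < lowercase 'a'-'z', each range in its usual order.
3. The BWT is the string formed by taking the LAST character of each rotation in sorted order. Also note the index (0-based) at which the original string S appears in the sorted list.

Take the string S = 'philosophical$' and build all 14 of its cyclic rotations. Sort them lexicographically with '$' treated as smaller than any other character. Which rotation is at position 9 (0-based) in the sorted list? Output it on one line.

All 14 rotations (rotation i = S[i:]+S[:i]):
  rot[0] = philosophical$
  rot[1] = hilosophical$p
  rot[2] = ilosophical$ph
  rot[3] = losophical$phi
  rot[4] = osophical$phil
  rot[5] = sophical$philo
  rot[6] = ophical$philos
  rot[7] = phical$philoso
  rot[8] = hical$philosop
  rot[9] = ical$philosoph
  rot[10] = cal$philosophi
  rot[11] = al$philosophic
  rot[12] = l$philosophica
  rot[13] = $philosophical
Sorted (with $ < everything):
  sorted[0] = $philosophical
  sorted[1] = al$philosophic
  sorted[2] = cal$philosophi
  sorted[3] = hical$philosop
  sorted[4] = hilosophical$p
  sorted[5] = ical$philosoph
  sorted[6] = ilosophical$ph
  sorted[7] = l$philosophica
  sorted[8] = losophical$phi
  sorted[9] = ophical$philos
  sorted[10] = osophical$phil
  sorted[11] = phical$philoso
  sorted[12] = philosophical$
  sorted[13] = sophical$philo
sorted[9] = ophical$philos

Answer: ophical$philos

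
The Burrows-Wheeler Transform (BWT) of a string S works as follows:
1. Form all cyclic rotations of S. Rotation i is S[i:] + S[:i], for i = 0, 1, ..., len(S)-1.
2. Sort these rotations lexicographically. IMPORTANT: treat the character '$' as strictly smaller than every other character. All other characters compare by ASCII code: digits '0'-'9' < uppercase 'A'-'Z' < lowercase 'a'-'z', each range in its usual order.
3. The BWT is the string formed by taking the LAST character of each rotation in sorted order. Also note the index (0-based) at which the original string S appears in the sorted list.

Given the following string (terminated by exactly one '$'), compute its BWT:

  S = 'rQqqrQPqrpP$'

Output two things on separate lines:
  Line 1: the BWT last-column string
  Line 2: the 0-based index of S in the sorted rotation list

All 12 rotations (rotation i = S[i:]+S[:i]):
  rot[0] = rQqqrQPqrpP$
  rot[1] = QqqrQPqrpP$r
  rot[2] = qqrQPqrpP$rQ
  rot[3] = qrQPqrpP$rQq
  rot[4] = rQPqrpP$rQqq
  rot[5] = QPqrpP$rQqqr
  rot[6] = PqrpP$rQqqrQ
  rot[7] = qrpP$rQqqrQP
  rot[8] = rpP$rQqqrQPq
  rot[9] = pP$rQqqrQPqr
  rot[10] = P$rQqqrQPqrp
  rot[11] = $rQqqrQPqrpP
Sorted (with $ < everything):
  sorted[0] = $rQqqrQPqrpP  (last char: 'P')
  sorted[1] = P$rQqqrQPqrp  (last char: 'p')
  sorted[2] = PqrpP$rQqqrQ  (last char: 'Q')
  sorted[3] = QPqrpP$rQqqr  (last char: 'r')
  sorted[4] = QqqrQPqrpP$r  (last char: 'r')
  sorted[5] = pP$rQqqrQPqr  (last char: 'r')
  sorted[6] = qqrQPqrpP$rQ  (last char: 'Q')
  sorted[7] = qrQPqrpP$rQq  (last char: 'q')
  sorted[8] = qrpP$rQqqrQP  (last char: 'P')
  sorted[9] = rQPqrpP$rQqq  (last char: 'q')
  sorted[10] = rQqqrQPqrpP$  (last char: '$')
  sorted[11] = rpP$rQqqrQPq  (last char: 'q')
Last column: PpQrrrQqPq$q
Original string S is at sorted index 10

Answer: PpQrrrQqPq$q
10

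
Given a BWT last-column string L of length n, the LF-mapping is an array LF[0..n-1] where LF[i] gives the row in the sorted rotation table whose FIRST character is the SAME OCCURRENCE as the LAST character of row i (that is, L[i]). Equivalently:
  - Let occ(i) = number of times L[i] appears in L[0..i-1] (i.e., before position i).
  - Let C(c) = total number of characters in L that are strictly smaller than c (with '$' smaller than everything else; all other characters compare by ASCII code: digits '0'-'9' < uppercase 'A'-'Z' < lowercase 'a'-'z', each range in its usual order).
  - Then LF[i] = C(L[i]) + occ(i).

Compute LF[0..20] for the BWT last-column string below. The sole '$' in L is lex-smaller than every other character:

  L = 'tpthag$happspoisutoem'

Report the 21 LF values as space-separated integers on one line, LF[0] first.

Answer: 17 11 18 5 1 4 0 6 2 12 13 15 14 9 7 16 20 19 10 3 8

Derivation:
Char counts: '$':1, 'a':2, 'e':1, 'g':1, 'h':2, 'i':1, 'm':1, 'o':2, 'p':4, 's':2, 't':3, 'u':1
C (first-col start): C('$')=0, C('a')=1, C('e')=3, C('g')=4, C('h')=5, C('i')=7, C('m')=8, C('o')=9, C('p')=11, C('s')=15, C('t')=17, C('u')=20
L[0]='t': occ=0, LF[0]=C('t')+0=17+0=17
L[1]='p': occ=0, LF[1]=C('p')+0=11+0=11
L[2]='t': occ=1, LF[2]=C('t')+1=17+1=18
L[3]='h': occ=0, LF[3]=C('h')+0=5+0=5
L[4]='a': occ=0, LF[4]=C('a')+0=1+0=1
L[5]='g': occ=0, LF[5]=C('g')+0=4+0=4
L[6]='$': occ=0, LF[6]=C('$')+0=0+0=0
L[7]='h': occ=1, LF[7]=C('h')+1=5+1=6
L[8]='a': occ=1, LF[8]=C('a')+1=1+1=2
L[9]='p': occ=1, LF[9]=C('p')+1=11+1=12
L[10]='p': occ=2, LF[10]=C('p')+2=11+2=13
L[11]='s': occ=0, LF[11]=C('s')+0=15+0=15
L[12]='p': occ=3, LF[12]=C('p')+3=11+3=14
L[13]='o': occ=0, LF[13]=C('o')+0=9+0=9
L[14]='i': occ=0, LF[14]=C('i')+0=7+0=7
L[15]='s': occ=1, LF[15]=C('s')+1=15+1=16
L[16]='u': occ=0, LF[16]=C('u')+0=20+0=20
L[17]='t': occ=2, LF[17]=C('t')+2=17+2=19
L[18]='o': occ=1, LF[18]=C('o')+1=9+1=10
L[19]='e': occ=0, LF[19]=C('e')+0=3+0=3
L[20]='m': occ=0, LF[20]=C('m')+0=8+0=8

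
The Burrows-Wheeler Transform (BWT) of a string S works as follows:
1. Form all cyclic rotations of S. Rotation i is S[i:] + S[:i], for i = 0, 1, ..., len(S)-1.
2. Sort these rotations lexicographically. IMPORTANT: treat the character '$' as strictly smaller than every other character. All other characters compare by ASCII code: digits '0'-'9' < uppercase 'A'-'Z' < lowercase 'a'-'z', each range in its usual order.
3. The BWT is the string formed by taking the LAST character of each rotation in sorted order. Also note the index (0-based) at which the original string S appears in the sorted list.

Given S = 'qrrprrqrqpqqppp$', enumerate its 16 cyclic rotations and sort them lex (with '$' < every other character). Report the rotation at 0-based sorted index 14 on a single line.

All 16 rotations (rotation i = S[i:]+S[:i]):
  rot[0] = qrrprrqrqpqqppp$
  rot[1] = rrprrqrqpqqppp$q
  rot[2] = rprrqrqpqqppp$qr
  rot[3] = prrqrqpqqppp$qrr
  rot[4] = rrqrqpqqppp$qrrp
  rot[5] = rqrqpqqppp$qrrpr
  rot[6] = qrqpqqppp$qrrprr
  rot[7] = rqpqqppp$qrrprrq
  rot[8] = qpqqppp$qrrprrqr
  rot[9] = pqqppp$qrrprrqrq
  rot[10] = qqppp$qrrprrqrqp
  rot[11] = qppp$qrrprrqrqpq
  rot[12] = ppp$qrrprrqrqpqq
  rot[13] = pp$qrrprrqrqpqqp
  rot[14] = p$qrrprrqrqpqqpp
  rot[15] = $qrrprrqrqpqqppp
Sorted (with $ < everything):
  sorted[0] = $qrrprrqrqpqqppp
  sorted[1] = p$qrrprrqrqpqqpp
  sorted[2] = pp$qrrprrqrqpqqp
  sorted[3] = ppp$qrrprrqrqpqq
  sorted[4] = pqqppp$qrrprrqrq
  sorted[5] = prrqrqpqqppp$qrr
  sorted[6] = qppp$qrrprrqrqpq
  sorted[7] = qpqqppp$qrrprrqr
  sorted[8] = qqppp$qrrprrqrqp
  sorted[9] = qrqpqqppp$qrrprr
  sorted[10] = qrrprrqrqpqqppp$
  sorted[11] = rprrqrqpqqppp$qr
  sorted[12] = rqpqqppp$qrrprrq
  sorted[13] = rqrqpqqppp$qrrpr
  sorted[14] = rrprrqrqpqqppp$q
  sorted[15] = rrqrqpqqppp$qrrp
sorted[14] = rrprrqrqpqqppp$q

Answer: rrprrqrqpqqppp$q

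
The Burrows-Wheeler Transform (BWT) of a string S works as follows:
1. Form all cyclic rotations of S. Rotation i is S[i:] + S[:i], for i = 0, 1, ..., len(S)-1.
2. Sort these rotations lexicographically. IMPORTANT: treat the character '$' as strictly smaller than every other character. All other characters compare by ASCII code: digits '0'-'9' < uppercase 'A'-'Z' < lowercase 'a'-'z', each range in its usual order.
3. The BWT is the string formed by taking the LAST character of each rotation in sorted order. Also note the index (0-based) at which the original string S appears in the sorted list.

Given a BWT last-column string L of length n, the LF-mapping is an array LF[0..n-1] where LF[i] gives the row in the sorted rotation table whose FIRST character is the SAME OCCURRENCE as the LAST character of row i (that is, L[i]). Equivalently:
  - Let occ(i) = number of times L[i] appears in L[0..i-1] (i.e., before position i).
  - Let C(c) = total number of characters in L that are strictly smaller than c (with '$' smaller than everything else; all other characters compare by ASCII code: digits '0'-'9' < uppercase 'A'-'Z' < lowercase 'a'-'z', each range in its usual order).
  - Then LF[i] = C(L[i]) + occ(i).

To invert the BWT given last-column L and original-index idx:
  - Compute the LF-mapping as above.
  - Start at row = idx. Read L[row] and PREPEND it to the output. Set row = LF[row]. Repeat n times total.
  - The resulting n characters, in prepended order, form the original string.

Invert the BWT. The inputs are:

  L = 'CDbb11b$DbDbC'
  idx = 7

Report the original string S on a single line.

LF mapping: 3 5 8 9 1 2 10 0 6 11 7 12 4
Walk LF starting at row 7, prepending L[row]:
  step 1: row=7, L[7]='$', prepend. Next row=LF[7]=0
  step 2: row=0, L[0]='C', prepend. Next row=LF[0]=3
  step 3: row=3, L[3]='b', prepend. Next row=LF[3]=9
  step 4: row=9, L[9]='b', prepend. Next row=LF[9]=11
  step 5: row=11, L[11]='b', prepend. Next row=LF[11]=12
  step 6: row=12, L[12]='C', prepend. Next row=LF[12]=4
  step 7: row=4, L[4]='1', prepend. Next row=LF[4]=1
  step 8: row=1, L[1]='D', prepend. Next row=LF[1]=5
  step 9: row=5, L[5]='1', prepend. Next row=LF[5]=2
  step 10: row=2, L[2]='b', prepend. Next row=LF[2]=8
  step 11: row=8, L[8]='D', prepend. Next row=LF[8]=6
  step 12: row=6, L[6]='b', prepend. Next row=LF[6]=10
  step 13: row=10, L[10]='D', prepend. Next row=LF[10]=7
Reversed output: DbDb1D1CbbbC$

Answer: DbDb1D1CbbbC$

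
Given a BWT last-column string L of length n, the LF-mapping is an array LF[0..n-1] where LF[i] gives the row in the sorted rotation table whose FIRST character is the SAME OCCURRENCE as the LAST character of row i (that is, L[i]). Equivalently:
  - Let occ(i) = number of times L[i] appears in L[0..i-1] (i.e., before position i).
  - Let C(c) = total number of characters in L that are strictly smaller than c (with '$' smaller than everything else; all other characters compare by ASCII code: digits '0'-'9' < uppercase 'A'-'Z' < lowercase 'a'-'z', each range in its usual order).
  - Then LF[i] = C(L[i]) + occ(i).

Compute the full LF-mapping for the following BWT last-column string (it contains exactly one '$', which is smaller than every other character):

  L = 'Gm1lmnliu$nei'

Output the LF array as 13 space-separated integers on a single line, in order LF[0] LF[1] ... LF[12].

Char counts: '$':1, '1':1, 'G':1, 'e':1, 'i':2, 'l':2, 'm':2, 'n':2, 'u':1
C (first-col start): C('$')=0, C('1')=1, C('G')=2, C('e')=3, C('i')=4, C('l')=6, C('m')=8, C('n')=10, C('u')=12
L[0]='G': occ=0, LF[0]=C('G')+0=2+0=2
L[1]='m': occ=0, LF[1]=C('m')+0=8+0=8
L[2]='1': occ=0, LF[2]=C('1')+0=1+0=1
L[3]='l': occ=0, LF[3]=C('l')+0=6+0=6
L[4]='m': occ=1, LF[4]=C('m')+1=8+1=9
L[5]='n': occ=0, LF[5]=C('n')+0=10+0=10
L[6]='l': occ=1, LF[6]=C('l')+1=6+1=7
L[7]='i': occ=0, LF[7]=C('i')+0=4+0=4
L[8]='u': occ=0, LF[8]=C('u')+0=12+0=12
L[9]='$': occ=0, LF[9]=C('$')+0=0+0=0
L[10]='n': occ=1, LF[10]=C('n')+1=10+1=11
L[11]='e': occ=0, LF[11]=C('e')+0=3+0=3
L[12]='i': occ=1, LF[12]=C('i')+1=4+1=5

Answer: 2 8 1 6 9 10 7 4 12 0 11 3 5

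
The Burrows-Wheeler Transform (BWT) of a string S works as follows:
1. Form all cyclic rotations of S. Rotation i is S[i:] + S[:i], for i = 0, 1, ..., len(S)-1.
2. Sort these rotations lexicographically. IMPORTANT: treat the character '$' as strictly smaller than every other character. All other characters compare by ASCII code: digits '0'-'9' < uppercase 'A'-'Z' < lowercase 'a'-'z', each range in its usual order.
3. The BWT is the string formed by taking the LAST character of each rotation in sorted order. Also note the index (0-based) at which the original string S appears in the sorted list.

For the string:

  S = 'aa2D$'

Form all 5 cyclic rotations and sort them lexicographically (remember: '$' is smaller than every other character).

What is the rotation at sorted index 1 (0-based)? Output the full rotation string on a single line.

All 5 rotations (rotation i = S[i:]+S[:i]):
  rot[0] = aa2D$
  rot[1] = a2D$a
  rot[2] = 2D$aa
  rot[3] = D$aa2
  rot[4] = $aa2D
Sorted (with $ < everything):
  sorted[0] = $aa2D
  sorted[1] = 2D$aa
  sorted[2] = D$aa2
  sorted[3] = a2D$a
  sorted[4] = aa2D$
sorted[1] = 2D$aa

Answer: 2D$aa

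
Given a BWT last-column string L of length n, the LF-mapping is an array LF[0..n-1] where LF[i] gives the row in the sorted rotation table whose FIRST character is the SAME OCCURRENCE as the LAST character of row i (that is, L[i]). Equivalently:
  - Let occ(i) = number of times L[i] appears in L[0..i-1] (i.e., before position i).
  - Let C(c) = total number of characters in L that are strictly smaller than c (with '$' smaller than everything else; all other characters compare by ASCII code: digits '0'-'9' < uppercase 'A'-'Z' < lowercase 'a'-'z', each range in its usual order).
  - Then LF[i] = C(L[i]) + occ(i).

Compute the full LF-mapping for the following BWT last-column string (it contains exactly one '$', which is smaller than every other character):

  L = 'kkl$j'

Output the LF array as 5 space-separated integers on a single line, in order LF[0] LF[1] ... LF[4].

Answer: 2 3 4 0 1

Derivation:
Char counts: '$':1, 'j':1, 'k':2, 'l':1
C (first-col start): C('$')=0, C('j')=1, C('k')=2, C('l')=4
L[0]='k': occ=0, LF[0]=C('k')+0=2+0=2
L[1]='k': occ=1, LF[1]=C('k')+1=2+1=3
L[2]='l': occ=0, LF[2]=C('l')+0=4+0=4
L[3]='$': occ=0, LF[3]=C('$')+0=0+0=0
L[4]='j': occ=0, LF[4]=C('j')+0=1+0=1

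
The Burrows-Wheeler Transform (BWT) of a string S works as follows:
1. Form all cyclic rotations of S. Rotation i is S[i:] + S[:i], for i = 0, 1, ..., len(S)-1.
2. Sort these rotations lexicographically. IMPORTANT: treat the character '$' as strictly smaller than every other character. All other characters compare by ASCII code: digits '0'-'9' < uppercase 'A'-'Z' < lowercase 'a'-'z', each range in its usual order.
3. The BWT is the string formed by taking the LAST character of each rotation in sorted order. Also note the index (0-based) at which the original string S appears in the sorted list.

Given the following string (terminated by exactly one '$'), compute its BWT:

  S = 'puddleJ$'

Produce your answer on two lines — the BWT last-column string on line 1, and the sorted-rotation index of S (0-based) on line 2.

Answer: Jeudld$p
6

Derivation:
All 8 rotations (rotation i = S[i:]+S[:i]):
  rot[0] = puddleJ$
  rot[1] = uddleJ$p
  rot[2] = ddleJ$pu
  rot[3] = dleJ$pud
  rot[4] = leJ$pudd
  rot[5] = eJ$puddl
  rot[6] = J$puddle
  rot[7] = $puddleJ
Sorted (with $ < everything):
  sorted[0] = $puddleJ  (last char: 'J')
  sorted[1] = J$puddle  (last char: 'e')
  sorted[2] = ddleJ$pu  (last char: 'u')
  sorted[3] = dleJ$pud  (last char: 'd')
  sorted[4] = eJ$puddl  (last char: 'l')
  sorted[5] = leJ$pudd  (last char: 'd')
  sorted[6] = puddleJ$  (last char: '$')
  sorted[7] = uddleJ$p  (last char: 'p')
Last column: Jeudld$p
Original string S is at sorted index 6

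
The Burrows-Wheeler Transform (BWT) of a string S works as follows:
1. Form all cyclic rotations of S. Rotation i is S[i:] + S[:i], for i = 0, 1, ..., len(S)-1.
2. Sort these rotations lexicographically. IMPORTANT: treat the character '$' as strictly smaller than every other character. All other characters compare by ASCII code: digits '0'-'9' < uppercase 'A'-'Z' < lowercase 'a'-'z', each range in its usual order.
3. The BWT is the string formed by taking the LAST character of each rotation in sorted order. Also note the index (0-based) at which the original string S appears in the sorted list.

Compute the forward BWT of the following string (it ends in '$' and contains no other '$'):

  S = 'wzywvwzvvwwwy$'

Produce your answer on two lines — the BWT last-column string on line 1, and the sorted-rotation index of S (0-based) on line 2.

All 14 rotations (rotation i = S[i:]+S[:i]):
  rot[0] = wzywvwzvvwwwy$
  rot[1] = zywvwzvvwwwy$w
  rot[2] = ywvwzvvwwwy$wz
  rot[3] = wvwzvvwwwy$wzy
  rot[4] = vwzvvwwwy$wzyw
  rot[5] = wzvvwwwy$wzywv
  rot[6] = zvvwwwy$wzywvw
  rot[7] = vvwwwy$wzywvwz
  rot[8] = vwwwy$wzywvwzv
  rot[9] = wwwy$wzywvwzvv
  rot[10] = wwy$wzywvwzvvw
  rot[11] = wy$wzywvwzvvww
  rot[12] = y$wzywvwzvvwww
  rot[13] = $wzywvwzvvwwwy
Sorted (with $ < everything):
  sorted[0] = $wzywvwzvvwwwy  (last char: 'y')
  sorted[1] = vvwwwy$wzywvwz  (last char: 'z')
  sorted[2] = vwwwy$wzywvwzv  (last char: 'v')
  sorted[3] = vwzvvwwwy$wzyw  (last char: 'w')
  sorted[4] = wvwzvvwwwy$wzy  (last char: 'y')
  sorted[5] = wwwy$wzywvwzvv  (last char: 'v')
  sorted[6] = wwy$wzywvwzvvw  (last char: 'w')
  sorted[7] = wy$wzywvwzvvww  (last char: 'w')
  sorted[8] = wzvvwwwy$wzywv  (last char: 'v')
  sorted[9] = wzywvwzvvwwwy$  (last char: '$')
  sorted[10] = y$wzywvwzvvwww  (last char: 'w')
  sorted[11] = ywvwzvvwwwy$wz  (last char: 'z')
  sorted[12] = zvvwwwy$wzywvw  (last char: 'w')
  sorted[13] = zywvwzvvwwwy$w  (last char: 'w')
Last column: yzvwyvwwv$wzww
Original string S is at sorted index 9

Answer: yzvwyvwwv$wzww
9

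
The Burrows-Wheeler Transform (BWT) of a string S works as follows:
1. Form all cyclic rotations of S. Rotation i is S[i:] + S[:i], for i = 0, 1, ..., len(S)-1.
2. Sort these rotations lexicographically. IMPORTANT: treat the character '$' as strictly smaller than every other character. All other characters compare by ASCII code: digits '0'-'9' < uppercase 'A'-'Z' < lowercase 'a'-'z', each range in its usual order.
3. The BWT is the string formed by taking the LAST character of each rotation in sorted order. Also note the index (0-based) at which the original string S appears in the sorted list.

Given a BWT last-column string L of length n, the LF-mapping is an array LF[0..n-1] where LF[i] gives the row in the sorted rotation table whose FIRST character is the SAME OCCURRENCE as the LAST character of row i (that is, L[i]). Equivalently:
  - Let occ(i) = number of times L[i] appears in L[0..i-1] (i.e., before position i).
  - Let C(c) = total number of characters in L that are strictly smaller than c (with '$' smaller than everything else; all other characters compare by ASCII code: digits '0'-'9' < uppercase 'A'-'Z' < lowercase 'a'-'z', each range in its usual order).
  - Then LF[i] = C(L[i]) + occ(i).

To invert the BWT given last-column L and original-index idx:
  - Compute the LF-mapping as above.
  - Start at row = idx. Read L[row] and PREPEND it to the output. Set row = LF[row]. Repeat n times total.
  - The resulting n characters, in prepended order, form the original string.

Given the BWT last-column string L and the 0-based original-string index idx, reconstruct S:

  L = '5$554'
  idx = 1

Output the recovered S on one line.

Answer: 4555$

Derivation:
LF mapping: 2 0 3 4 1
Walk LF starting at row 1, prepending L[row]:
  step 1: row=1, L[1]='$', prepend. Next row=LF[1]=0
  step 2: row=0, L[0]='5', prepend. Next row=LF[0]=2
  step 3: row=2, L[2]='5', prepend. Next row=LF[2]=3
  step 4: row=3, L[3]='5', prepend. Next row=LF[3]=4
  step 5: row=4, L[4]='4', prepend. Next row=LF[4]=1
Reversed output: 4555$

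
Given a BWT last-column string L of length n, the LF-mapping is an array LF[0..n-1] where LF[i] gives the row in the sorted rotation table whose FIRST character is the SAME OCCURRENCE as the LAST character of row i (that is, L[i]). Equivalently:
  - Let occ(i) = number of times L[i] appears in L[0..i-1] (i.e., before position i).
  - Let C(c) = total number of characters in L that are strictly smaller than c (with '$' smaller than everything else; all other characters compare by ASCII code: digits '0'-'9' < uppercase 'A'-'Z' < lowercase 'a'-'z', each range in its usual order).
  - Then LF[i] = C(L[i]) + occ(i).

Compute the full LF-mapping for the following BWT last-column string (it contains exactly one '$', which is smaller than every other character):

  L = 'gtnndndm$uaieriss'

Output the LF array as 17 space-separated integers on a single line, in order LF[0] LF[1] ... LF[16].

Char counts: '$':1, 'a':1, 'd':2, 'e':1, 'g':1, 'i':2, 'm':1, 'n':3, 'r':1, 's':2, 't':1, 'u':1
C (first-col start): C('$')=0, C('a')=1, C('d')=2, C('e')=4, C('g')=5, C('i')=6, C('m')=8, C('n')=9, C('r')=12, C('s')=13, C('t')=15, C('u')=16
L[0]='g': occ=0, LF[0]=C('g')+0=5+0=5
L[1]='t': occ=0, LF[1]=C('t')+0=15+0=15
L[2]='n': occ=0, LF[2]=C('n')+0=9+0=9
L[3]='n': occ=1, LF[3]=C('n')+1=9+1=10
L[4]='d': occ=0, LF[4]=C('d')+0=2+0=2
L[5]='n': occ=2, LF[5]=C('n')+2=9+2=11
L[6]='d': occ=1, LF[6]=C('d')+1=2+1=3
L[7]='m': occ=0, LF[7]=C('m')+0=8+0=8
L[8]='$': occ=0, LF[8]=C('$')+0=0+0=0
L[9]='u': occ=0, LF[9]=C('u')+0=16+0=16
L[10]='a': occ=0, LF[10]=C('a')+0=1+0=1
L[11]='i': occ=0, LF[11]=C('i')+0=6+0=6
L[12]='e': occ=0, LF[12]=C('e')+0=4+0=4
L[13]='r': occ=0, LF[13]=C('r')+0=12+0=12
L[14]='i': occ=1, LF[14]=C('i')+1=6+1=7
L[15]='s': occ=0, LF[15]=C('s')+0=13+0=13
L[16]='s': occ=1, LF[16]=C('s')+1=13+1=14

Answer: 5 15 9 10 2 11 3 8 0 16 1 6 4 12 7 13 14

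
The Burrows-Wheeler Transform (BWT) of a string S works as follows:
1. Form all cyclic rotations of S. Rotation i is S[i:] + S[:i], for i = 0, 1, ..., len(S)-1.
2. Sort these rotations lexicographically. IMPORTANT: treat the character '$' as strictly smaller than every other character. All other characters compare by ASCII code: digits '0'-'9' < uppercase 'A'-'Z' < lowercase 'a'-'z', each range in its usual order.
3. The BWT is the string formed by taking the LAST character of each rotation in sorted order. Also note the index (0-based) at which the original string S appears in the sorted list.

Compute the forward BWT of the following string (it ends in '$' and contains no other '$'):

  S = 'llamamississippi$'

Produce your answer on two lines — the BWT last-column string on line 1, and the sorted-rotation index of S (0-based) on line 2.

Answer: ilmpssml$aapissii
8

Derivation:
All 17 rotations (rotation i = S[i:]+S[:i]):
  rot[0] = llamamississippi$
  rot[1] = lamamississippi$l
  rot[2] = amamississippi$ll
  rot[3] = mamississippi$lla
  rot[4] = amississippi$llam
  rot[5] = mississippi$llama
  rot[6] = ississippi$llamam
  rot[7] = ssissippi$llamami
  rot[8] = sissippi$llamamis
  rot[9] = issippi$llamamiss
  rot[10] = ssippi$llamamissi
  rot[11] = sippi$llamamissis
  rot[12] = ippi$llamamississ
  rot[13] = ppi$llamamississi
  rot[14] = pi$llamamississip
  rot[15] = i$llamamississipp
  rot[16] = $llamamississippi
Sorted (with $ < everything):
  sorted[0] = $llamamississippi  (last char: 'i')
  sorted[1] = amamississippi$ll  (last char: 'l')
  sorted[2] = amississippi$llam  (last char: 'm')
  sorted[3] = i$llamamississipp  (last char: 'p')
  sorted[4] = ippi$llamamississ  (last char: 's')
  sorted[5] = issippi$llamamiss  (last char: 's')
  sorted[6] = ississippi$llamam  (last char: 'm')
  sorted[7] = lamamississippi$l  (last char: 'l')
  sorted[8] = llamamississippi$  (last char: '$')
  sorted[9] = mamississippi$lla  (last char: 'a')
  sorted[10] = mississippi$llama  (last char: 'a')
  sorted[11] = pi$llamamississip  (last char: 'p')
  sorted[12] = ppi$llamamississi  (last char: 'i')
  sorted[13] = sippi$llamamissis  (last char: 's')
  sorted[14] = sissippi$llamamis  (last char: 's')
  sorted[15] = ssippi$llamamissi  (last char: 'i')
  sorted[16] = ssissippi$llamami  (last char: 'i')
Last column: ilmpssml$aapissii
Original string S is at sorted index 8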